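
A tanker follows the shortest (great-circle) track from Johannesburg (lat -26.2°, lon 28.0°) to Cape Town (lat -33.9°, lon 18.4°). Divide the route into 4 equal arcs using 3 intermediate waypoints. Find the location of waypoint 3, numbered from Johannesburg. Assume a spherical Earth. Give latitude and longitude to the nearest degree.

≈ lat -32°, lon 21°

Convert each endpoint to a unit vector on the sphere (x = cos φ cos λ, y = cos φ sin λ, z = sin φ).
The central angle between the endpoints is δ = arccos(p₁·p₂) ≈ 0.198 rad (11.3°).
Interpolate at f = 3/4 with slerp weights a = sin((1−f)δ)/sin δ ≈ 0.252, b = sin(fδ)/sin δ ≈ 0.752.
p = a·p₁ + b·p₂ ≈ (0.792, 0.303, -0.531); φ = arcsin(p_z) ≈ -32.04°, λ = atan2(p_y, p_x) ≈ 20.94°.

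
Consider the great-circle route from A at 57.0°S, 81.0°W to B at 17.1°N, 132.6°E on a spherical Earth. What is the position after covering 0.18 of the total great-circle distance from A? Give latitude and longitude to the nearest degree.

The haversine formula gives a central angle δ ≈ 2.319 rad (132.9°) between the endpoints.
Interpolate at f = 0.18 with slerp weights a = sin((1−f)δ)/sin δ ≈ 1.290, b = sin(fδ)/sin δ ≈ 0.553.
p = a·p₁ + b·p₂ ≈ (-0.248, -0.305, -0.920); φ = arcsin(p_z) ≈ -66.86°, λ = atan2(p_y, p_x) ≈ -129.09°.

≈ 67°S, 129°W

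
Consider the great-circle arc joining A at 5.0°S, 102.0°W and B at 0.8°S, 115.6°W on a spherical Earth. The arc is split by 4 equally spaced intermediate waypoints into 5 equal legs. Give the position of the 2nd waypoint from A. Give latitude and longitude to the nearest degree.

The haversine formula gives a central angle δ ≈ 0.248 rad (14.2°) between the endpoints.
Interpolate at f = 2/5 with slerp weights a = sin((1−f)δ)/sin δ ≈ 0.604, b = sin(fδ)/sin δ ≈ 0.403.
p = a·p₁ + b·p₂ ≈ (-0.299, -0.952, -0.058); φ = arcsin(p_z) ≈ -3.34°, λ = atan2(p_y, p_x) ≈ -107.45°.

≈ 3°S, 107°W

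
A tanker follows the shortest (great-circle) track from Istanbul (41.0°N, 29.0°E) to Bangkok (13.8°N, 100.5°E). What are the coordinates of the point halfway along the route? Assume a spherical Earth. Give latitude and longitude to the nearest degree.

≈ 32°N, 70°E

From cos δ = sin φ₁ sin φ₂ + cos φ₁ cos φ₂ cos Δλ, the central angle is δ ≈ 1.171 rad (67.1°).
Interpolate at f = 1/2 with slerp weights a = sin((1−f)δ)/sin δ ≈ 0.600, b = sin(fδ)/sin δ ≈ 0.600.
p = a·p₁ + b·p₂ ≈ (0.290, 0.792, 0.537); φ = arcsin(p_z) ≈ 32.46°, λ = atan2(p_y, p_x) ≈ 69.91°.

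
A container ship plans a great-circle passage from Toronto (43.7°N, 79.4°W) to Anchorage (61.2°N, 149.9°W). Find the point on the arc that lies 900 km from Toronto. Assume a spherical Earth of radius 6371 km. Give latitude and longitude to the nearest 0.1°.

≈ (49.5°N, 87.6°W)

From cos δ = sin φ₁ sin φ₂ + cos φ₁ cos φ₂ cos Δλ, the central angle is δ ≈ 0.765 rad (43.8°). The total great-circle distance is δ·R ≈ 0.765 × 6371 ≈ 4871 km, so the target fraction is f = 900/4871 ≈ 0.185.
Interpolate at f ≈ 0.185 with slerp weights a = sin((1−f)δ)/sin δ ≈ 0.843, b = sin(fδ)/sin δ ≈ 0.203.
p = a·p₁ + b·p₂ ≈ (0.027, -0.648, 0.761); φ = arcsin(p_z) ≈ 49.54°, λ = atan2(p_y, p_x) ≈ -87.58°.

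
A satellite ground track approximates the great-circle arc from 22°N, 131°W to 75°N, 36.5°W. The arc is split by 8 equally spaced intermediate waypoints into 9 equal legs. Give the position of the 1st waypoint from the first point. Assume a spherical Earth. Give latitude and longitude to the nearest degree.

≈ 29°N, 129°W

Write both endpoints as unit vectors p₁, p₂ with components (cos φ cos λ, cos φ sin λ, sin φ).
The central angle between the endpoints is δ = arccos(p₁·p₂) ≈ 1.221 rad (69.9°).
Interpolate at f = 1/9 with slerp weights a = sin((1−f)δ)/sin δ ≈ 0.941, b = sin(fδ)/sin δ ≈ 0.144.
p = a·p₁ + b·p₂ ≈ (-0.543, -0.681, 0.492); φ = arcsin(p_z) ≈ 29.45°, λ = atan2(p_y, p_x) ≈ -128.56°.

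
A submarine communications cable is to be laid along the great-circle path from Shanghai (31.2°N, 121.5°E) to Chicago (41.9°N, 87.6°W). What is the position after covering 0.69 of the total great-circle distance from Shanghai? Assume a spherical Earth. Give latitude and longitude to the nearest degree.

Write both endpoints as unit vectors p₁, p₂ with components (cos φ cos λ, cos φ sin λ, sin φ).
The central angle between the endpoints is δ = arccos(p₁·p₂) ≈ 1.783 rad (102.1°).
Interpolate at f = 0.69 with slerp weights a = sin((1−f)δ)/sin δ ≈ 0.537, b = sin(fδ)/sin δ ≈ 0.964.
p = a·p₁ + b·p₂ ≈ (-0.210, -0.325, 0.922); φ = arcsin(p_z) ≈ 67.22°, λ = atan2(p_y, p_x) ≈ -122.83°.

≈ 67°N, 123°W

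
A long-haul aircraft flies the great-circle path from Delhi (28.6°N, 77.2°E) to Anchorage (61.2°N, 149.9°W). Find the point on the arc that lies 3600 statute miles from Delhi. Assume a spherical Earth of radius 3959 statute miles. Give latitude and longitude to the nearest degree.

From cos δ = sin φ₁ sin φ₂ + cos φ₁ cos φ₂ cos Δλ, the central angle is δ ≈ 1.439 rad (82.4°). The total great-circle distance is δ·R ≈ 1.439 × 3959 ≈ 5696 mi, so the target fraction is f = 3600/5696 ≈ 0.632.
Interpolate at f ≈ 0.632 with slerp weights a = sin((1−f)δ)/sin δ ≈ 0.510, b = sin(fδ)/sin δ ≈ 0.796.
p = a·p₁ + b·p₂ ≈ (-0.233, 0.244, 0.941); φ = arcsin(p_z) ≈ 70.30°, λ = atan2(p_y, p_x) ≈ 133.64°.

≈ (70°N, 134°E)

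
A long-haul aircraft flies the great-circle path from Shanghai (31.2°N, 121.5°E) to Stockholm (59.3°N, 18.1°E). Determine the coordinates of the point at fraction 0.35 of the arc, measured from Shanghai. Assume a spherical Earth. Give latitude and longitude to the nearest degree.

≈ (51°N, 101°E)

Write both endpoints as unit vectors p₁, p₂ with components (cos φ cos λ, cos φ sin λ, sin φ).
The central angle between the endpoints is δ = arccos(p₁·p₂) ≈ 1.219 rad (69.9°).
Interpolate at f = 0.35 with slerp weights a = sin((1−f)δ)/sin δ ≈ 0.759, b = sin(fδ)/sin δ ≈ 0.441.
p = a·p₁ + b·p₂ ≈ (-0.125, 0.623, 0.772); φ = arcsin(p_z) ≈ 50.54°, λ = atan2(p_y, p_x) ≈ 101.35°.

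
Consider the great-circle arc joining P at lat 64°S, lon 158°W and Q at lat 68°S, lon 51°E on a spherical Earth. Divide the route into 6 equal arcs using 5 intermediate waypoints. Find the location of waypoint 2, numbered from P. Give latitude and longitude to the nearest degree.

Write both endpoints as unit vectors p₁, p₂ with components (cos φ cos λ, cos φ sin λ, sin φ).
The central angle between the endpoints is δ = arccos(p₁·p₂) ≈ 0.810 rad (46.4°).
Interpolate at f = 2/6 with slerp weights a = sin((1−f)δ)/sin δ ≈ 0.710, b = sin(fδ)/sin δ ≈ 0.368.
p = a·p₁ + b·p₂ ≈ (-0.202, -0.009, -0.979); φ = arcsin(p_z) ≈ -78.35°, λ = atan2(p_y, p_x) ≈ -177.34°.

≈ lat 78°S, lon 177°W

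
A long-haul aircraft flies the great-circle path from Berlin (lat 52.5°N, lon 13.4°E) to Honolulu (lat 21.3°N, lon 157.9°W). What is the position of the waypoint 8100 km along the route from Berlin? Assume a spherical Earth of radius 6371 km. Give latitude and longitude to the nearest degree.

≈ lat 54°N, lon 153°W

Write both endpoints as unit vectors p₁, p₂ with components (cos φ cos λ, cos φ sin λ, sin φ).
The central angle between the endpoints is δ = arccos(p₁·p₂) ≈ 1.847 rad (105.8°). The total great-circle distance is δ·R ≈ 1.847 × 6371 ≈ 11766 km, so the target fraction is f = 8100/11766 ≈ 0.688.
Interpolate at f ≈ 0.688 with slerp weights a = sin((1−f)δ)/sin δ ≈ 0.566, b = sin(fδ)/sin δ ≈ 0.993.
p = a·p₁ + b·p₂ ≈ (-0.522, -0.268, 0.809); φ = arcsin(p_z) ≈ 54.04°, λ = atan2(p_y, p_x) ≈ -152.81°.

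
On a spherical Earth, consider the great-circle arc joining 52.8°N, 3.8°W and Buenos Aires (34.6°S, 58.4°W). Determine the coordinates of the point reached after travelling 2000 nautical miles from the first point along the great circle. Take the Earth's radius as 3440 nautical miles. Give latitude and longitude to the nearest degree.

Write both endpoints as unit vectors p₁, p₂ with components (cos φ cos λ, cos φ sin λ, sin φ).
The central angle between the endpoints is δ = arccos(p₁·p₂) ≈ 1.736 rad (99.4°). The total great-circle distance is δ·R ≈ 1.736 × 3440 ≈ 5970 nmi, so the target fraction is f = 2000/5970 ≈ 0.335.
Interpolate at f ≈ 0.335 with slerp weights a = sin((1−f)δ)/sin δ ≈ 0.927, b = sin(fδ)/sin δ ≈ 0.557.
p = a·p₁ + b·p₂ ≈ (0.799, -0.427, 0.422); φ = arcsin(p_z) ≈ 24.98°, λ = atan2(p_y, p_x) ≈ -28.14°.

≈ 25°N, 28°W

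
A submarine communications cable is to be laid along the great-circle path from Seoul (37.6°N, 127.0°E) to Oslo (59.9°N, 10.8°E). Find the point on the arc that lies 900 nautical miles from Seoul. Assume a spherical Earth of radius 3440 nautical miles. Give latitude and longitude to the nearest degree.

Write both endpoints as unit vectors p₁, p₂ with components (cos φ cos λ, cos φ sin λ, sin φ).
The central angle between the endpoints is δ = arccos(p₁·p₂) ≈ 1.211 rad (69.4°). The total great-circle distance is δ·R ≈ 1.211 × 3440 ≈ 4165 nmi, so the target fraction is f = 900/4165 ≈ 0.216.
Interpolate at f ≈ 0.216 with slerp weights a = sin((1−f)δ)/sin δ ≈ 0.869, b = sin(fδ)/sin δ ≈ 0.276.
p = a·p₁ + b·p₂ ≈ (-0.278, 0.576, 0.769); φ = arcsin(p_z) ≈ 50.27°, λ = atan2(p_y, p_x) ≈ 115.78°.

≈ (50°N, 116°E)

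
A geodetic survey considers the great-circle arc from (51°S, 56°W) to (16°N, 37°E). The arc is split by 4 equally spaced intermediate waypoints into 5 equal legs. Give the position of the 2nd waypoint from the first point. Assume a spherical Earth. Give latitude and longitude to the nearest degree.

≈ (31°S, 5°W)

Write both endpoints as unit vectors p₁, p₂ with components (cos φ cos λ, cos φ sin λ, sin φ).
The central angle between the endpoints is δ = arccos(p₁·p₂) ≈ 1.819 rad (104.2°).
Interpolate at f = 2/5 with slerp weights a = sin((1−f)δ)/sin δ ≈ 0.915, b = sin(fδ)/sin δ ≈ 0.686.
p = a·p₁ + b·p₂ ≈ (0.849, -0.081, -0.522); φ = arcsin(p_z) ≈ -31.49°, λ = atan2(p_y, p_x) ≈ -5.43°.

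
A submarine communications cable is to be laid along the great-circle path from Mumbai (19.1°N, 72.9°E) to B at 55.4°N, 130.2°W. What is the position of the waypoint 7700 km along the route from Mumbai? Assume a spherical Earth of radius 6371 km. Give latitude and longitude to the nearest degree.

Write both endpoints as unit vectors p₁, p₂ with components (cos φ cos λ, cos φ sin λ, sin φ).
The central angle between the endpoints is δ = arccos(p₁·p₂) ≈ 1.797 rad (103.0°). The total great-circle distance is δ·R ≈ 1.797 × 6371 ≈ 11448 km, so the target fraction is f = 7700/11448 ≈ 0.673.
Interpolate at f ≈ 0.673 with slerp weights a = sin((1−f)δ)/sin δ ≈ 0.569, b = sin(fδ)/sin δ ≈ 0.960.
p = a·p₁ + b·p₂ ≈ (-0.193, 0.098, 0.976); φ = arcsin(p_z) ≈ 77.47°, λ = atan2(p_y, p_x) ≈ 153.10°.

≈ 77°N, 153°E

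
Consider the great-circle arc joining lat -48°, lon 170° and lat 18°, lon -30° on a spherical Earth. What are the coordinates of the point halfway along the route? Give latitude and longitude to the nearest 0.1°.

≈ lat -47.7°, lon -65.4°

Convert each endpoint to a unit vector on the sphere (x = cos φ cos λ, y = cos φ sin λ, z = sin φ).
The central angle between the endpoints is δ = arccos(p₁·p₂) ≈ 2.546 rad (145.9°).
Interpolate at f = 1/2 with slerp weights a = sin((1−f)δ)/sin δ ≈ 1.703, b = sin(fδ)/sin δ ≈ 1.703.
p = a·p₁ + b·p₂ ≈ (0.280, -0.612, -0.739); φ = arcsin(p_z) ≈ -47.68°, λ = atan2(p_y, p_x) ≈ -65.38°.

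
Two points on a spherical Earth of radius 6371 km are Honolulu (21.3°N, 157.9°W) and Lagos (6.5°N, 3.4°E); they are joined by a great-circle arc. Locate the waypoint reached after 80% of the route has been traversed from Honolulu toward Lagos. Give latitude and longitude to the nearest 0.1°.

≈ 30.5°N, 14.6°W

The haversine formula gives a central angle δ ≈ 2.560 rad (146.7°) between the endpoints.
Interpolate at f = 0.80 with slerp weights a = sin((1−f)δ)/sin δ ≈ 0.892, b = sin(fδ)/sin δ ≈ 1.617.
p = a·p₁ + b·p₂ ≈ (0.834, -0.217, 0.507); φ = arcsin(p_z) ≈ 30.48°, λ = atan2(p_y, p_x) ≈ -14.61°.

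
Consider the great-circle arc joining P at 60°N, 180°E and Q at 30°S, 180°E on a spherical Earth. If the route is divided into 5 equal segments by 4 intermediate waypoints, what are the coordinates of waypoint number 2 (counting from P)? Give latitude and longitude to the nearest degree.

≈ 24°N, 180°E

Convert each endpoint to a unit vector on the sphere (x = cos φ cos λ, y = cos φ sin λ, z = sin φ).
The central angle between the endpoints is δ = arccos(p₁·p₂) ≈ 1.571 rad (90.0°).
Interpolate at f = 2/5 with slerp weights a = sin((1−f)δ)/sin δ ≈ 0.809, b = sin(fδ)/sin δ ≈ 0.588.
p = a·p₁ + b·p₂ ≈ (-0.914, -0.000, 0.407); φ = arcsin(p_z) ≈ 24.00°, λ = atan2(p_y, p_x) ≈ -180.00°.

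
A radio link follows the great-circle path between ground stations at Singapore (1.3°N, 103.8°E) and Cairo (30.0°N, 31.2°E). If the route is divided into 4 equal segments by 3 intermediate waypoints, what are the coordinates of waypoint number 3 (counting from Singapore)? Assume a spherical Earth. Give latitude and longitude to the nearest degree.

Convert each endpoint to a unit vector on the sphere (x = cos φ cos λ, y = cos φ sin λ, z = sin φ).
The central angle between the endpoints is δ = arccos(p₁·p₂) ≈ 1.297 rad (74.3°).
Interpolate at f = 3/4 with slerp weights a = sin((1−f)δ)/sin δ ≈ 0.331, b = sin(fδ)/sin δ ≈ 0.858.
p = a·p₁ + b·p₂ ≈ (0.557, 0.706, 0.437); φ = arcsin(p_z) ≈ 25.90°, λ = atan2(p_y, p_x) ≈ 51.75°.

≈ (26°N, 52°E)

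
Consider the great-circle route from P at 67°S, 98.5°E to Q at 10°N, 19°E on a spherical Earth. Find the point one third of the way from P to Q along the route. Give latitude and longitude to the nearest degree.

≈ 47°S, 50°E

Convert each endpoint to a unit vector on the sphere (x = cos φ cos λ, y = cos φ sin λ, z = sin φ).
The central angle between the endpoints is δ = arccos(p₁·p₂) ≈ 1.661 rad (95.1°).
Interpolate at f = 1/3 with slerp weights a = sin((1−f)δ)/sin δ ≈ 0.898, b = sin(fδ)/sin δ ≈ 0.528.
p = a·p₁ + b·p₂ ≈ (0.440, 0.516, -0.735); φ = arcsin(p_z) ≈ -47.31°, λ = atan2(p_y, p_x) ≈ 49.58°.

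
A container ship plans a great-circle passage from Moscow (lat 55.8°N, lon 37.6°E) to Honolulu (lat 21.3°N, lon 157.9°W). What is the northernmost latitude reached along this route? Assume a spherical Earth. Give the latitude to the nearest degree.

The great circle lies in the plane with unit normal n̂ = (p₁ × p₂)/|p₁ × p₂|.
Here n̂_z ≈ +0.143; the vertex latitude is φ_max = arccos|n̂_z| ≈ 81.8°.

≈ 82°N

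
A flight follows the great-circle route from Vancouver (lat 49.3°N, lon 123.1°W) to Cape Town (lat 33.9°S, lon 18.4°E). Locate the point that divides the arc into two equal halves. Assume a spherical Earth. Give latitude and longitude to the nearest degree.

Write both endpoints as unit vectors p₁, p₂ with components (cos φ cos λ, cos φ sin λ, sin φ).
The central angle between the endpoints is δ = arccos(p₁·p₂) ≈ 2.580 rad (147.8°).
Interpolate at f = 1/2 with slerp weights a = sin((1−f)δ)/sin δ ≈ 1.804, b = sin(fδ)/sin δ ≈ 1.804.
p = a·p₁ + b·p₂ ≈ (0.779, -0.513, 0.362); φ = arcsin(p_z) ≈ 21.20°, λ = atan2(p_y, p_x) ≈ -33.38°.

≈ lat 21°N, lon 33°W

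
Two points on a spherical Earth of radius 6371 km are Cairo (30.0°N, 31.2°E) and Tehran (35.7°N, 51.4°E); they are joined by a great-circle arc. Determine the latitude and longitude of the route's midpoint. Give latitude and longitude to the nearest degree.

≈ 33°N, 41°E

From cos δ = sin φ₁ sin φ₂ + cos φ₁ cos φ₂ cos Δλ, the central angle is δ ≈ 0.312 rad (17.9°).
Interpolate at f = 1/2 with slerp weights a = sin((1−f)δ)/sin δ ≈ 0.506, b = sin(fδ)/sin δ ≈ 0.506.
p = a·p₁ + b·p₂ ≈ (0.631, 0.548, 0.548); φ = arcsin(p_z) ≈ 33.26°, λ = atan2(p_y, p_x) ≈ 40.97°.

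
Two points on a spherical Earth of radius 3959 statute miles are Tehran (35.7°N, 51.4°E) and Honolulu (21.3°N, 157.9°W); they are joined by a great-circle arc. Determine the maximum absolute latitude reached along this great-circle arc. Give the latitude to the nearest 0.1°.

≈ 65.5°N

The great circle lies in the plane with unit normal n̂ = (p₁ × p₂)/|p₁ × p₂|.
Here n̂_z ≈ +0.414; the vertex latitude is φ_max = arccos|n̂_z| ≈ 65.5°.
Check via Clairaut: cos φ_max = |cos φ₁| · sin C = cos(35.7°)·sin(30.7°) ≈ 0.414, again giving ≈ 65.5°.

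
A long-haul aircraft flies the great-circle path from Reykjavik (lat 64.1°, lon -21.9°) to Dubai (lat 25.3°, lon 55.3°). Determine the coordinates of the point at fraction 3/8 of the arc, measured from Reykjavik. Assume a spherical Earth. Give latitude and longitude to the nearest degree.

≈ lat 56°, lon 23°

Convert each endpoint to a unit vector on the sphere (x = cos φ cos λ, y = cos φ sin λ, z = sin φ).
The central angle between the endpoints is δ = arccos(p₁·p₂) ≈ 1.079 rad (61.8°).
Interpolate at f = 3/8 with slerp weights a = sin((1−f)δ)/sin δ ≈ 0.708, b = sin(fδ)/sin δ ≈ 0.447.
p = a·p₁ + b·p₂ ≈ (0.517, 0.217, 0.828); φ = arcsin(p_z) ≈ 55.91°, λ = atan2(p_y, p_x) ≈ 22.73°.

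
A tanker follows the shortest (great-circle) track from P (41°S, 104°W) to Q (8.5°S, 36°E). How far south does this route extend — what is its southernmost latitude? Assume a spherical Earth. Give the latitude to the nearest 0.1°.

The great circle lies in the plane with unit normal n̂ = (p₁ × p₂)/|p₁ × p₂|.
Here n̂_z ≈ +0.545; the vertex latitude is φ_max = arccos|n̂_z| ≈ 57.0°.

≈ 57.0°S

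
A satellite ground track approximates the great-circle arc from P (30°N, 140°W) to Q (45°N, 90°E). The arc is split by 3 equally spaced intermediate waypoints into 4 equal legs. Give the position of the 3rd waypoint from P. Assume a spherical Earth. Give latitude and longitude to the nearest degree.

Write both endpoints as unit vectors p₁, p₂ with components (cos φ cos λ, cos φ sin λ, sin φ).
The central angle between the endpoints is δ = arccos(p₁·p₂) ≈ 1.611 rad (92.3°).
Interpolate at f = 3/4 with slerp weights a = sin((1−f)δ)/sin δ ≈ 0.392, b = sin(fδ)/sin δ ≈ 0.936.
p = a·p₁ + b·p₂ ≈ (-0.260, 0.443, 0.858); φ = arcsin(p_z) ≈ 59.07°, λ = atan2(p_y, p_x) ≈ 120.41°.

≈ (59°N, 120°E)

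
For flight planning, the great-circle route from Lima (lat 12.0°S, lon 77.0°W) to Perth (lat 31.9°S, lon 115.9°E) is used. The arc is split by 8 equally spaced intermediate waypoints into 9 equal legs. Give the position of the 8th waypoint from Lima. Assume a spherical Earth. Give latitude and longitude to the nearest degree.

Write both endpoints as unit vectors p₁, p₂ with components (cos φ cos λ, cos φ sin λ, sin φ).
The central angle between the endpoints is δ = arccos(p₁·p₂) ≈ 2.346 rad (134.4°).
Interpolate at f = 8/9 with slerp weights a = sin((1−f)δ)/sin δ ≈ 0.361, b = sin(fδ)/sin δ ≈ 1.219.
p = a·p₁ + b·p₂ ≈ (-0.373, 0.587, -0.719); φ = arcsin(p_z) ≈ -45.96°, λ = atan2(p_y, p_x) ≈ 122.41°.

≈ lat 46°S, lon 122°E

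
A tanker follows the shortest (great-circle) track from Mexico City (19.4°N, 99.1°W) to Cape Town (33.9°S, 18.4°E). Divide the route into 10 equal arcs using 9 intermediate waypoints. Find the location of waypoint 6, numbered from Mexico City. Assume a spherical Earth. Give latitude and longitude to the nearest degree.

≈ (20°S, 35°W)

Convert each endpoint to a unit vector on the sphere (x = cos φ cos λ, y = cos φ sin λ, z = sin φ).
The central angle between the endpoints is δ = arccos(p₁·p₂) ≈ 2.149 rad (123.1°).
Interpolate at f = 6/10 with slerp weights a = sin((1−f)δ)/sin δ ≈ 0.905, b = sin(fδ)/sin δ ≈ 1.147.
p = a·p₁ + b·p₂ ≈ (0.769, -0.542, -0.339); φ = arcsin(p_z) ≈ -19.84°, λ = atan2(p_y, p_x) ≈ -35.20°.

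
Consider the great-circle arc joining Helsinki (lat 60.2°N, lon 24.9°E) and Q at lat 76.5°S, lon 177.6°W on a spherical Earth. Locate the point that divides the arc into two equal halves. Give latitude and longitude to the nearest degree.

Write both endpoints as unit vectors p₁, p₂ with components (cos φ cos λ, cos φ sin λ, sin φ).
The central angle between the endpoints is δ = arccos(p₁·p₂) ≈ 2.827 rad (162.0°).
Interpolate at f = 1/2 with slerp weights a = sin((1−f)δ)/sin δ ≈ 3.194, b = sin(fδ)/sin δ ≈ 3.194.
p = a·p₁ + b·p₂ ≈ (0.695, 0.637, -0.334); φ = arcsin(p_z) ≈ -19.52°, λ = atan2(p_y, p_x) ≈ 42.52°.

≈ lat 20°S, lon 43°E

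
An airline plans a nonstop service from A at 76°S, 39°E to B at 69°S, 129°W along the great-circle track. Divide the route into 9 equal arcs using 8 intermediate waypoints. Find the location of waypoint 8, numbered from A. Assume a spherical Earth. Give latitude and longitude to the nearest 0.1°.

≈ 72.8°S, 127.8°W

Convert each endpoint to a unit vector on the sphere (x = cos φ cos λ, y = cos φ sin λ, z = sin φ).
The central angle between the endpoints is δ = arccos(p₁·p₂) ≈ 0.608 rad (34.8°).
Interpolate at f = 8/9 with slerp weights a = sin((1−f)δ)/sin δ ≈ 0.118, b = sin(fδ)/sin δ ≈ 0.901.
p = a·p₁ + b·p₂ ≈ (-0.181, -0.233, -0.956); φ = arcsin(p_z) ≈ -72.85°, λ = atan2(p_y, p_x) ≈ -127.85°.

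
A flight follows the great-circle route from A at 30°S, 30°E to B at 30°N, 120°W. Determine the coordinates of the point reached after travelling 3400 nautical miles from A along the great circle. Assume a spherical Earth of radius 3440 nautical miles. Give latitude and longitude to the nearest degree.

Convert each endpoint to a unit vector on the sphere (x = cos φ cos λ, y = cos φ sin λ, z = sin φ).
The central angle between the endpoints is δ = arccos(p₁·p₂) ≈ 2.689 rad (154.1°). The total great-circle distance is δ·R ≈ 2.689 × 3440 ≈ 9252 nmi, so the target fraction is f = 3400/9252 ≈ 0.367.
Interpolate at f ≈ 0.367 with slerp weights a = sin((1−f)δ)/sin δ ≈ 2.270, b = sin(fδ)/sin δ ≈ 1.912.
p = a·p₁ + b·p₂ ≈ (0.874, -0.451, -0.179); φ = arcsin(p_z) ≈ -10.31°, λ = atan2(p_y, p_x) ≈ -27.28°.

≈ 10°S, 27°W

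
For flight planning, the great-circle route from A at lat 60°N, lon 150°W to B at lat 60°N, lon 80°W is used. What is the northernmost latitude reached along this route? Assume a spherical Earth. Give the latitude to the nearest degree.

≈ 65°N

The great circle lies in the plane with unit normal n̂ = (p₁ × p₂)/|p₁ × p₂|.
Here n̂_z ≈ +0.428; the vertex latitude is φ_max = arccos|n̂_z| ≈ 64.7°.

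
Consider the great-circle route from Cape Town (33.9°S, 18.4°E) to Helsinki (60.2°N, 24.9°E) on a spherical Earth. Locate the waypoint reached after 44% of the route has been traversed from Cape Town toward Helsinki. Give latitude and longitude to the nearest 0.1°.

≈ (7.5°N, 20.6°E)

From cos δ = sin φ₁ sin φ₂ + cos φ₁ cos φ₂ cos Δλ, the central angle is δ ≈ 1.645 rad (94.3°).
Interpolate at f = 0.44 with slerp weights a = sin((1−f)δ)/sin δ ≈ 0.799, b = sin(fδ)/sin δ ≈ 0.664.
p = a·p₁ + b·p₂ ≈ (0.928, 0.348, 0.131); φ = arcsin(p_z) ≈ 7.52°, λ = atan2(p_y, p_x) ≈ 20.56°.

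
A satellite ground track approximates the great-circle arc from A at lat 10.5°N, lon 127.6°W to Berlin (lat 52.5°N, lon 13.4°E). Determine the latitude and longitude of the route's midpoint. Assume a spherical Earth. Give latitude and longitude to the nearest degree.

Convert each endpoint to a unit vector on the sphere (x = cos φ cos λ, y = cos φ sin λ, z = sin φ).
The central angle between the endpoints is δ = arccos(p₁·p₂) ≈ 1.897 rad (108.7°).
Interpolate at f = 1/2 with slerp weights a = sin((1−f)δ)/sin δ ≈ 0.858, b = sin(fδ)/sin δ ≈ 0.858.
p = a·p₁ + b·p₂ ≈ (-0.007, -0.547, 0.837); φ = arcsin(p_z) ≈ 56.82°, λ = atan2(p_y, p_x) ≈ -90.70°.

≈ lat 57°N, lon 91°W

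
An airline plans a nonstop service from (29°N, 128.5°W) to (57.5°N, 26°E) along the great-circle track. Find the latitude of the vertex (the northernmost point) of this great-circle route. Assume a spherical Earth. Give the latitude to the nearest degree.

≈ 78°N

The great circle lies in the plane with unit normal n̂ = (p₁ × p₂)/|p₁ × p₂|.
Here n̂_z ≈ +0.202; the vertex latitude is φ_max = arccos|n̂_z| ≈ 78.3°.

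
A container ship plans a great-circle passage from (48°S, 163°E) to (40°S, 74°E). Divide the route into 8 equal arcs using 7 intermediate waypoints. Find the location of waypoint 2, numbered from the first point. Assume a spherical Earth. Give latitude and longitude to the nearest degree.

≈ (53°S, 140°E)

The haversine formula gives a central angle δ ≈ 1.063 rad (60.9°) between the endpoints.
Interpolate at f = 2/8 with slerp weights a = sin((1−f)δ)/sin δ ≈ 0.819, b = sin(fδ)/sin δ ≈ 0.301.
p = a·p₁ + b·p₂ ≈ (-0.460, 0.381, -0.802); φ = arcsin(p_z) ≈ -53.28°, λ = atan2(p_y, p_x) ≈ 140.36°.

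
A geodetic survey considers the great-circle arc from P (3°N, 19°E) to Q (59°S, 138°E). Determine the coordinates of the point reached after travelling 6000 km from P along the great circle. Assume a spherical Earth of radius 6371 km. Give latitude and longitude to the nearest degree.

Convert each endpoint to a unit vector on the sphere (x = cos φ cos λ, y = cos φ sin λ, z = sin φ).
The central angle between the endpoints is δ = arccos(p₁·p₂) ≈ 1.869 rad (107.1°). The total great-circle distance is δ·R ≈ 1.869 × 6371 ≈ 11910 km, so the target fraction is f = 6000/11910 ≈ 0.504.
Interpolate at f ≈ 0.504 with slerp weights a = sin((1−f)δ)/sin δ ≈ 0.837, b = sin(fδ)/sin δ ≈ 0.846.
p = a·p₁ + b·p₂ ≈ (0.467, 0.564, -0.681); φ = arcsin(p_z) ≈ -42.95°, λ = atan2(p_y, p_x) ≈ 50.38°.

≈ (43°S, 50°E)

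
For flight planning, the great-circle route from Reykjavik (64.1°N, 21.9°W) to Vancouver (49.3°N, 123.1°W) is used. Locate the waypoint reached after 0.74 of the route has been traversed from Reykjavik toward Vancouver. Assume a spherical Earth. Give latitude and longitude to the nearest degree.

Convert each endpoint to a unit vector on the sphere (x = cos φ cos λ, y = cos φ sin λ, z = sin φ).
The central angle between the endpoints is δ = arccos(p₁·p₂) ≈ 0.894 rad (51.2°).
Interpolate at f = 0.74 with slerp weights a = sin((1−f)δ)/sin δ ≈ 0.295, b = sin(fδ)/sin δ ≈ 0.788.
p = a·p₁ + b·p₂ ≈ (-0.161, -0.479, 0.863); φ = arcsin(p_z) ≈ 59.67°, λ = atan2(p_y, p_x) ≈ -108.58°.

≈ 60°N, 109°W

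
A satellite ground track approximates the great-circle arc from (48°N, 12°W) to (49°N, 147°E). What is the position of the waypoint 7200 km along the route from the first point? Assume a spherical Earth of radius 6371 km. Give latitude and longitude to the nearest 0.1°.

From cos δ = sin φ₁ sin φ₂ + cos φ₁ cos φ₂ cos Δλ, the central angle is δ ≈ 1.419 rad (81.3°). The total great-circle distance is δ·R ≈ 1.419 × 6371 ≈ 9042 km, so the target fraction is f = 7200/9042 ≈ 0.796.
Interpolate at f ≈ 0.796 with slerp weights a = sin((1−f)δ)/sin δ ≈ 0.288, b = sin(fδ)/sin δ ≈ 0.915.
p = a·p₁ + b·p₂ ≈ (-0.315, 0.287, 0.905); φ = arcsin(p_z) ≈ 64.80°, λ = atan2(p_y, p_x) ≈ 137.65°.

≈ (64.8°N, 137.7°E)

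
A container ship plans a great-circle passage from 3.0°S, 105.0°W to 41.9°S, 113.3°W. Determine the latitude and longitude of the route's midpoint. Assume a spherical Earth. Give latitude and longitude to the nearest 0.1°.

≈ 22.5°S, 108.5°W

Convert each endpoint to a unit vector on the sphere (x = cos φ cos λ, y = cos φ sin λ, z = sin φ).
The central angle between the endpoints is δ = arccos(p₁·p₂) ≈ 0.691 rad (39.6°).
Interpolate at f = 1/2 with slerp weights a = sin((1−f)δ)/sin δ ≈ 0.531, b = sin(fδ)/sin δ ≈ 0.531.
p = a·p₁ + b·p₂ ≈ (-0.294, -0.876, -0.383); φ = arcsin(p_z) ≈ -22.50°, λ = atan2(p_y, p_x) ≈ -108.54°.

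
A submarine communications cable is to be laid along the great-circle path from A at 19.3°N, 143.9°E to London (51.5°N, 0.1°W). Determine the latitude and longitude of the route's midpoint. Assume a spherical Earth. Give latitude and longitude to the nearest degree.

The haversine formula gives a central angle δ ≈ 1.789 rad (102.5°) between the endpoints.
Interpolate at f = 1/2 with slerp weights a = sin((1−f)δ)/sin δ ≈ 0.799, b = sin(fδ)/sin δ ≈ 0.799.
p = a·p₁ + b·p₂ ≈ (-0.112, 0.443, 0.889); φ = arcsin(p_z) ≈ 62.79°, λ = atan2(p_y, p_x) ≈ 104.16°.

≈ 63°N, 104°E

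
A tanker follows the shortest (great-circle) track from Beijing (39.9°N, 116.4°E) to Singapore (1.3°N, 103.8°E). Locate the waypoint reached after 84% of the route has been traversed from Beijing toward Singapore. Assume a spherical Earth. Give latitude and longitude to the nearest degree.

From cos δ = sin φ₁ sin φ₂ + cos φ₁ cos φ₂ cos Δλ, the central angle is δ ≈ 0.703 rad (40.3°).
Interpolate at f = 0.84 with slerp weights a = sin((1−f)δ)/sin δ ≈ 0.174, b = sin(fδ)/sin δ ≈ 0.861.
p = a·p₁ + b·p₂ ≈ (-0.265, 0.955, 0.131); φ = arcsin(p_z) ≈ 7.52°, λ = atan2(p_y, p_x) ≈ 105.48°.

≈ 8°N, 105°E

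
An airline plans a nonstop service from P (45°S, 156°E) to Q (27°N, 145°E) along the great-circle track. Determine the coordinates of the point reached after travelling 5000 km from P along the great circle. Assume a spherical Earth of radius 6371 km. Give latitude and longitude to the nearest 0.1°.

From cos δ = sin φ₁ sin φ₂ + cos φ₁ cos φ₂ cos Δλ, the central angle is δ ≈ 1.269 rad (72.7°). The total great-circle distance is δ·R ≈ 1.269 × 6371 ≈ 8083 km, so the target fraction is f = 5000/8083 ≈ 0.619.
Interpolate at f ≈ 0.619 with slerp weights a = sin((1−f)δ)/sin δ ≈ 0.487, b = sin(fδ)/sin δ ≈ 0.740.
p = a·p₁ + b·p₂ ≈ (-0.855, 0.518, -0.009); φ = arcsin(p_z) ≈ -0.49°, λ = atan2(p_y, p_x) ≈ 148.77°.

≈ (0.5°S, 148.8°E)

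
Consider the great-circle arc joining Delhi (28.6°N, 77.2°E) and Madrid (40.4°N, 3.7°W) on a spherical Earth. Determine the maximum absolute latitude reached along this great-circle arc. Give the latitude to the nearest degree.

The great circle lies in the plane with unit normal n̂ = (p₁ × p₂)/|p₁ × p₂|.
Here n̂_z ≈ -0.726; the vertex latitude is φ_max = arccos|n̂_z| ≈ 43.4°.
Check via Clairaut: cos φ_max = |cos φ₁| · sin C = cos(28.6°)·sin(55.8°) ≈ 0.726, again giving ≈ 43.4°.

≈ 43°N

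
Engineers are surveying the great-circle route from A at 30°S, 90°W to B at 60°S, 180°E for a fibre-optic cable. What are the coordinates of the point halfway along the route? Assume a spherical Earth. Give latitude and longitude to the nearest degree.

≈ 54°S, 120°W

Convert each endpoint to a unit vector on the sphere (x = cos φ cos λ, y = cos φ sin λ, z = sin φ).
The central angle between the endpoints is δ = arccos(p₁·p₂) ≈ 1.123 rad (64.3°).
Interpolate at f = 1/2 with slerp weights a = sin((1−f)δ)/sin δ ≈ 0.591, b = sin(fδ)/sin δ ≈ 0.591.
p = a·p₁ + b·p₂ ≈ (-0.295, -0.512, -0.807); φ = arcsin(p_z) ≈ -53.79°, λ = atan2(p_y, p_x) ≈ -120.00°.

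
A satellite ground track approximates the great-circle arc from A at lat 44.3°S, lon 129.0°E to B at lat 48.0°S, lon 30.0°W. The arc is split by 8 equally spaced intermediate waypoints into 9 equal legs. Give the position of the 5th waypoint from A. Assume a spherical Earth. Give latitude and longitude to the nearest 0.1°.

≈ lat 79.7°S, lon 32.6°E

Write both endpoints as unit vectors p₁, p₂ with components (cos φ cos λ, cos φ sin λ, sin φ).
The central angle between the endpoints is δ = arccos(p₁·p₂) ≈ 1.499 rad (85.9°).
Interpolate at f = 5/9 with slerp weights a = sin((1−f)δ)/sin δ ≈ 0.620, b = sin(fδ)/sin δ ≈ 0.742.
p = a·p₁ + b·p₂ ≈ (0.151, 0.096, -0.984); φ = arcsin(p_z) ≈ -79.69°, λ = atan2(p_y, p_x) ≈ 32.62°.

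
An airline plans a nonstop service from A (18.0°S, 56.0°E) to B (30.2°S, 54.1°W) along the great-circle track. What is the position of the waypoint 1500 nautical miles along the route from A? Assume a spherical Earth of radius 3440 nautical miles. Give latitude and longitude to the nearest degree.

Convert each endpoint to a unit vector on the sphere (x = cos φ cos λ, y = cos φ sin λ, z = sin φ).
The central angle between the endpoints is δ = arccos(p₁·p₂) ≈ 1.698 rad (97.3°). The total great-circle distance is δ·R ≈ 1.698 × 3440 ≈ 5842 nmi, so the target fraction is f = 1500/5842 ≈ 0.257.
Interpolate at f ≈ 0.257 with slerp weights a = sin((1−f)δ)/sin δ ≈ 0.961, b = sin(fδ)/sin δ ≈ 0.426.
p = a·p₁ + b·p₂ ≈ (0.727, 0.459, -0.511); φ = arcsin(p_z) ≈ -30.73°, λ = atan2(p_y, p_x) ≈ 32.29°.

≈ (31°S, 32°E)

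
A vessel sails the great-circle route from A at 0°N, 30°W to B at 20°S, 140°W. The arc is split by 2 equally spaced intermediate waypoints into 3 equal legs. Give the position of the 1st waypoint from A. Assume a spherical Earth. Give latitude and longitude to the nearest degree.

≈ 12°S, 64°W

Write both endpoints as unit vectors p₁, p₂ with components (cos φ cos λ, cos φ sin λ, sin φ).
The central angle between the endpoints is δ = arccos(p₁·p₂) ≈ 1.898 rad (108.7°).
Interpolate at f = 1/3 with slerp weights a = sin((1−f)δ)/sin δ ≈ 1.007, b = sin(fδ)/sin δ ≈ 0.624.
p = a·p₁ + b·p₂ ≈ (0.423, -0.881, -0.214); φ = arcsin(p_z) ≈ -12.33°, λ = atan2(p_y, p_x) ≈ -64.36°.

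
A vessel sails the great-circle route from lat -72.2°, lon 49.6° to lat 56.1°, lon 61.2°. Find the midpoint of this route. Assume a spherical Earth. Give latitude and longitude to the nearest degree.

From cos δ = sin φ₁ sin φ₂ + cos φ₁ cos φ₂ cos Δλ, the central angle is δ ≈ 2.244 rad (128.6°).
Interpolate at f = 1/2 with slerp weights a = sin((1−f)δ)/sin δ ≈ 1.152, b = sin(fδ)/sin δ ≈ 1.152.
p = a·p₁ + b·p₂ ≈ (0.538, 0.831, -0.141); φ = arcsin(p_z) ≈ -8.09°, λ = atan2(p_y, p_x) ≈ 57.10°.

≈ lat -8°, lon 57°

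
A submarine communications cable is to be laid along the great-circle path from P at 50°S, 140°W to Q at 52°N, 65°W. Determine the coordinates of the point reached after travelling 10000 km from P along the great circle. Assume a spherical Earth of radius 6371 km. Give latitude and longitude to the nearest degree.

≈ 28°N, 89°W

Convert each endpoint to a unit vector on the sphere (x = cos φ cos λ, y = cos φ sin λ, z = sin φ).
The central angle between the endpoints is δ = arccos(p₁·p₂) ≈ 2.096 rad (120.1°). The total great-circle distance is δ·R ≈ 2.096 × 6371 ≈ 13352 km, so the target fraction is f = 10000/13352 ≈ 0.749.
Interpolate at f ≈ 0.749 with slerp weights a = sin((1−f)δ)/sin δ ≈ 0.580, b = sin(fδ)/sin δ ≈ 1.156.
p = a·p₁ + b·p₂ ≈ (0.015, -0.885, 0.466); φ = arcsin(p_z) ≈ 27.78°, λ = atan2(p_y, p_x) ≈ -89.04°.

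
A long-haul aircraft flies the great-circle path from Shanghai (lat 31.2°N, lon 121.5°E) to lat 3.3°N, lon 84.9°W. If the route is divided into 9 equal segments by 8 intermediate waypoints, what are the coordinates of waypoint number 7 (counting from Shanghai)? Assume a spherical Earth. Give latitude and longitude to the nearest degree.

Convert each endpoint to a unit vector on the sphere (x = cos φ cos λ, y = cos φ sin λ, z = sin φ).
The central angle between the endpoints is δ = arccos(p₁·p₂) ≈ 2.397 rad (137.3°).
Interpolate at f = 7/9 with slerp weights a = sin((1−f)δ)/sin δ ≈ 0.749, b = sin(fδ)/sin δ ≈ 1.412.
p = a·p₁ + b·p₂ ≈ (-0.209, -0.858, 0.469); φ = arcsin(p_z) ≈ 27.98°, λ = atan2(p_y, p_x) ≈ -103.72°.

≈ lat 28°N, lon 104°W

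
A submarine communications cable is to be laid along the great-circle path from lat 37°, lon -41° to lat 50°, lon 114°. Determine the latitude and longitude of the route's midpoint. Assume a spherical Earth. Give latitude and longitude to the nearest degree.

Write both endpoints as unit vectors p₁, p₂ with components (cos φ cos λ, cos φ sin λ, sin φ).
The central angle between the endpoints is δ = arccos(p₁·p₂) ≈ 1.575 rad (90.2°).
Interpolate at f = 1/2 with slerp weights a = sin((1−f)δ)/sin δ ≈ 0.709, b = sin(fδ)/sin δ ≈ 0.709.
p = a·p₁ + b·p₂ ≈ (0.242, 0.045, 0.969); φ = arcsin(p_z) ≈ 75.76°, λ = atan2(p_y, p_x) ≈ 10.50°.

≈ lat 76°, lon 11°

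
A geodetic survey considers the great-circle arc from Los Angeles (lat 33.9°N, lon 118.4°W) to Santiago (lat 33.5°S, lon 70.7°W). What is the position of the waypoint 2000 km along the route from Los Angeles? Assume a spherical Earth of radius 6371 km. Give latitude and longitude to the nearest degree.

Convert each endpoint to a unit vector on the sphere (x = cos φ cos λ, y = cos φ sin λ, z = sin φ).
The central angle between the endpoints is δ = arccos(p₁·p₂) ≈ 1.412 rad (80.9°). The total great-circle distance is δ·R ≈ 1.412 × 6371 ≈ 8997 km, so the target fraction is f = 2000/8997 ≈ 0.222.
Interpolate at f ≈ 0.222 with slerp weights a = sin((1−f)δ)/sin δ ≈ 0.902, b = sin(fδ)/sin δ ≈ 0.313.
p = a·p₁ + b·p₂ ≈ (-0.270, -0.904, 0.330); φ = arcsin(p_z) ≈ 19.29°, λ = atan2(p_y, p_x) ≈ -106.61°.

≈ lat 19°N, lon 107°W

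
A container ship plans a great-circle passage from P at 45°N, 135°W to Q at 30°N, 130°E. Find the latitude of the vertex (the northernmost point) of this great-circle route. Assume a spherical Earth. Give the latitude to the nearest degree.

≈ 50°N

The great circle lies in the plane with unit normal n̂ = (p₁ × p₂)/|p₁ × p₂|.
Here n̂_z ≈ -0.640; the vertex latitude is φ_max = arccos|n̂_z| ≈ 50.2°.
Check via Clairaut: cos φ_max = |cos φ₁| · sin C = cos(45.0°)·sin(64.7°) ≈ 0.640, again giving ≈ 50.2°.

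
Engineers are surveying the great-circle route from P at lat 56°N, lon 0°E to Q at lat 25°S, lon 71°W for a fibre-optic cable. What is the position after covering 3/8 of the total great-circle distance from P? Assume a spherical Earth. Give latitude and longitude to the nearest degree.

From cos δ = sin φ₁ sin φ₂ + cos φ₁ cos φ₂ cos Δλ, the central angle is δ ≈ 1.757 rad (100.7°).
Interpolate at f = 3/8 with slerp weights a = sin((1−f)δ)/sin δ ≈ 0.906, b = sin(fδ)/sin δ ≈ 0.623.
p = a·p₁ + b·p₂ ≈ (0.691, -0.534, 0.488); φ = arcsin(p_z) ≈ 29.20°, λ = atan2(p_y, p_x) ≈ -37.71°.

≈ lat 29°N, lon 38°W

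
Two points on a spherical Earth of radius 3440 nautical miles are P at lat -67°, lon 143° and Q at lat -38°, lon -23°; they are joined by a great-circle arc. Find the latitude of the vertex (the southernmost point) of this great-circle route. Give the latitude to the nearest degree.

The great circle lies in the plane with unit normal n̂ = (p₁ × p₂)/|p₁ × p₂|.
Here n̂_z ≈ -0.077; the vertex latitude is φ_max = arccos|n̂_z| ≈ 85.6°.
Check via Clairaut: cos φ_max = |cos φ₁| · sin C = cos(67.0°)·sin(168.6°) ≈ 0.077, again giving ≈ 85.6°.

≈ -86°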